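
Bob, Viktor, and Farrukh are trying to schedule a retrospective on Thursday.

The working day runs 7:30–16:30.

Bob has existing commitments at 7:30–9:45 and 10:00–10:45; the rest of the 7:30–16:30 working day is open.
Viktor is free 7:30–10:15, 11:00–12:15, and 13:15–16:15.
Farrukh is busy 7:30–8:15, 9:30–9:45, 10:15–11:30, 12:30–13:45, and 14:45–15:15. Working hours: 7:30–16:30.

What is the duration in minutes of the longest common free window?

Bob free within 07:30–16:30: 09:45–10:00, 10:45–16:30.
Farrukh free within 07:30–16:30: 08:15–09:30, 09:45–10:15, 11:30–12:30, 13:45–14:45, 15:15–16:30.
Bob ∩ Viktor: 09:45–10:00, 11:00–12:15, 13:15–16:15.
Bob ∩ Viktor ∩ Farrukh: 09:45–10:00, 11:30–12:15, 13:45–14:45, 15:15–16:15.
Common window lengths: 15, 45, 60, 60 min; longest is 60.

60 minutes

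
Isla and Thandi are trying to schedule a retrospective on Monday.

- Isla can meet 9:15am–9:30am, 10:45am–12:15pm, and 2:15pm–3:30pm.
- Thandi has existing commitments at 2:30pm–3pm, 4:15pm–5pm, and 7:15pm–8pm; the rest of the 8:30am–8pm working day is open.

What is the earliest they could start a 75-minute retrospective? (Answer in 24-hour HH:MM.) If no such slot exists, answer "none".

Thandi free within 08:30–20:00: 08:30–14:30, 15:00–16:15, 17:00–19:15.
Isla ∩ Thandi: 09:15–09:30, 10:45–12:15, 14:15–14:30, 15:00–15:30.
Windows ≥ 75 min: 10:45–12:15.
Earliest such window starts at 10:45.

10:45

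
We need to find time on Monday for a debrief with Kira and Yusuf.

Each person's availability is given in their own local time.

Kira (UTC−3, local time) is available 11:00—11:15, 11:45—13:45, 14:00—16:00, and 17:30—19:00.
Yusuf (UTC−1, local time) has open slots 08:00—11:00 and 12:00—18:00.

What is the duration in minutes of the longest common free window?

Kira → UTC: 14:00–14:15, 14:45–16:45, 17:00–19:00, 20:30–22:00.
Yusuf → UTC: 09:00–12:00, 13:00–19:00.
Kira ∩ Yusuf: 14:00–14:15, 14:45–16:45, 17:00–19:00.
Common window lengths: 15, 120, 120 min; longest is 120.

120 minutes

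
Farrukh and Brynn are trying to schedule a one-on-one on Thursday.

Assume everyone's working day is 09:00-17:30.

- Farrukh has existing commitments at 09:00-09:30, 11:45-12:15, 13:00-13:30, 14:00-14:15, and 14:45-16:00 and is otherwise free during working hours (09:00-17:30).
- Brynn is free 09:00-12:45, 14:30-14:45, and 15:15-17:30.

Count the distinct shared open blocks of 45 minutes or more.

2

Farrukh free within 09:00–17:30: 09:30–11:45, 12:15–13:00, 13:30–14:00, 14:15–14:45, 16:00–17:30.
Farrukh ∩ Brynn: 09:30–11:45, 12:15–12:45, 14:30–14:45, 16:00–17:30.
Windows ≥ 45 min: 09:30–11:45, 16:00–17:30.
That's 2 windows.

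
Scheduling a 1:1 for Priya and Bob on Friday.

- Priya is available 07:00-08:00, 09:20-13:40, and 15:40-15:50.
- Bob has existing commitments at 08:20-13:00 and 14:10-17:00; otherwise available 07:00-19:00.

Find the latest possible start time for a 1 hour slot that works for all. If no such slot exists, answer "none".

Bob free within 07:00–19:00: 07:00–08:20, 13:00–14:10, 17:00–19:00.
Priya ∩ Bob: 07:00–08:00, 13:00–13:40.
Windows ≥ 60 min: 07:00–08:00.
Latest start in the last window 07:00–08:00 is 08:00 − 60 min = 07:00.

07:00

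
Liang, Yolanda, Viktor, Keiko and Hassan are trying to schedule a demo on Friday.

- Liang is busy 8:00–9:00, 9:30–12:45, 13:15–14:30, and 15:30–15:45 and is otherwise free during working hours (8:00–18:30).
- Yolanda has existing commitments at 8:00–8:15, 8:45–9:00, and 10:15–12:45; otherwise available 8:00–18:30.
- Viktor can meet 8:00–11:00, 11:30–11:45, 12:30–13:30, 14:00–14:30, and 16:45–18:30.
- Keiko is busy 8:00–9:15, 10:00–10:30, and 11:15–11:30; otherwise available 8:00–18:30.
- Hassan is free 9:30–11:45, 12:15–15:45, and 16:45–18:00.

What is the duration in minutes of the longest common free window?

Liang free within 08:00–18:30: 09:00–09:30, 12:45–13:15, 14:30–15:30, 15:45–18:30.
Yolanda free within 08:00–18:30: 08:15–08:45, 09:00–10:15, 12:45–18:30.
Keiko free within 08:00–18:30: 09:15–10:00, 10:30–11:15, 11:30–18:30.
Liang ∩ Yolanda: 09:00–09:30, 12:45–13:15, 14:30–15:30, 15:45–18:30.
Liang ∩ Yolanda ∩ Viktor: 09:00–09:30, 12:45–13:15, 16:45–18:30.
Liang ∩ Yolanda ∩ Viktor ∩ Keiko: 09:15–09:30, 12:45–13:15, 16:45–18:30.
Liang ∩ Yolanda ∩ Viktor ∩ Keiko ∩ Hassan: 12:45–13:15, 16:45–18:00.
Common window lengths: 30, 75 min; longest is 75.

75 minutes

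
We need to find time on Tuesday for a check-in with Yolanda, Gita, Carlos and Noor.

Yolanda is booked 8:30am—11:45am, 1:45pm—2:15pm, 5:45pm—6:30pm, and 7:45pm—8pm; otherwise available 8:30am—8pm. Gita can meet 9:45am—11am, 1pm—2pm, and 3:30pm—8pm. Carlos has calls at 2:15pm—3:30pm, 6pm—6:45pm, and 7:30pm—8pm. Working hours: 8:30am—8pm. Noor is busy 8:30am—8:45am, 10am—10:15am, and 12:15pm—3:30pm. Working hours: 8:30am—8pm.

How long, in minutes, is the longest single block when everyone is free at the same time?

135 minutes

Yolanda free within 08:30–20:00: 11:45–13:45, 14:15–17:45, 18:30–19:45.
Carlos free within 08:30–20:00: 08:30–14:15, 15:30–18:00, 18:45–19:30.
Noor free within 08:30–20:00: 08:45–10:00, 10:15–12:15, 15:30–20:00.
Yolanda ∩ Gita: 13:00–13:45, 15:30–17:45, 18:30–19:45.
Yolanda ∩ Gita ∩ Carlos: 13:00–13:45, 15:30–17:45, 18:45–19:30.
Yolanda ∩ Gita ∩ Carlos ∩ Noor: 15:30–17:45, 18:45–19:30.
Common window lengths: 135, 45 min; longest is 135.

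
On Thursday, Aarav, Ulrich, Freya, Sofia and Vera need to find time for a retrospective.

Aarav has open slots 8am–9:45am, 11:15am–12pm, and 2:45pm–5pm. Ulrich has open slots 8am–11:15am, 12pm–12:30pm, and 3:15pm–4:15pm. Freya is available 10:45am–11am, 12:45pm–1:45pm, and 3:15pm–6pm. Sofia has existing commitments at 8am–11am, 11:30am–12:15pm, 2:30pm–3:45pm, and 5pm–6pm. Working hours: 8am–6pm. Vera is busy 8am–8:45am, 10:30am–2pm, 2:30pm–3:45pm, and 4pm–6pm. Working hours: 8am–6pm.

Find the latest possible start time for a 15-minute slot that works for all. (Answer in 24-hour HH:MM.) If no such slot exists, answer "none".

15:45

Sofia free within 08:00–18:00: 11:00–11:30, 12:15–14:30, 15:45–17:00.
Vera free within 08:00–18:00: 08:45–10:30, 14:00–14:30, 15:45–16:00.
Aarav ∩ Ulrich: 08:00–09:45, 15:15–16:15.
Aarav ∩ Ulrich ∩ Freya: 15:15–16:15.
Aarav ∩ Ulrich ∩ Freya ∩ Sofia: 15:45–16:15.
Aarav ∩ Ulrich ∩ Freya ∩ Sofia ∩ Vera: 15:45–16:00.
Windows ≥ 15 min: 15:45–16:00.
Latest start in the last window 15:45–16:00 is 16:00 − 15 min = 15:45.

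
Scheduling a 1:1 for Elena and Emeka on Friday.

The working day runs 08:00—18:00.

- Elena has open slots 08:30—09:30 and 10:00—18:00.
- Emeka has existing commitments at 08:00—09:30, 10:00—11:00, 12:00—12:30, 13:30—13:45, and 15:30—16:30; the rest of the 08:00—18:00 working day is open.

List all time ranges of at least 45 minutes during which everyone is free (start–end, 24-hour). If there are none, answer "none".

Emeka free within 08:00–18:00: 09:30–10:00, 11:00–12:00, 12:30–13:30, 13:45–15:30, 16:30–18:00.
Elena ∩ Emeka: 11:00–12:00, 12:30–13:30, 13:45–15:30, 16:30–18:00.
Windows ≥ 45 min: 11:00–12:00, 12:30–13:30, 13:45–15:30, 16:30–18:00.

11:00–12:00, 12:30–13:30, 13:45–15:30, 16:30–18:00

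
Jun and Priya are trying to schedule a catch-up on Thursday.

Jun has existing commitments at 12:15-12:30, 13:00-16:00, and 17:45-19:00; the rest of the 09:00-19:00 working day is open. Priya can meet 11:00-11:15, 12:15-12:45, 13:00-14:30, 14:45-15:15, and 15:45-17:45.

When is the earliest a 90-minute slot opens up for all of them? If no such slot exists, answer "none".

Jun free within 09:00–19:00: 09:00–12:15, 12:30–13:00, 16:00–17:45.
Jun ∩ Priya: 11:00–11:15, 12:30–12:45, 16:00–17:45.
Windows ≥ 90 min: 16:00–17:45.
Earliest such window starts at 16:00.

16:00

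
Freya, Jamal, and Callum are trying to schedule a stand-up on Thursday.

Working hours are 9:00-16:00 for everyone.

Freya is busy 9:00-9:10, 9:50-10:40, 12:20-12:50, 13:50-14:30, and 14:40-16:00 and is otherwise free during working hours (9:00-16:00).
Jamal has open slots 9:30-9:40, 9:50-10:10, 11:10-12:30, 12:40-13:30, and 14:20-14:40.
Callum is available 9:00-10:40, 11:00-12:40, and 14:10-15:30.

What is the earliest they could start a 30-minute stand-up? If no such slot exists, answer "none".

11:10

Freya free within 09:00–16:00: 09:10–09:50, 10:40–12:20, 12:50–13:50, 14:30–14:40.
Freya ∩ Jamal: 09:30–09:40, 11:10–12:20, 12:50–13:30, 14:30–14:40.
Freya ∩ Jamal ∩ Callum: 09:30–09:40, 11:10–12:20, 14:30–14:40.
Windows ≥ 30 min: 11:10–12:20.
Earliest such window starts at 11:10.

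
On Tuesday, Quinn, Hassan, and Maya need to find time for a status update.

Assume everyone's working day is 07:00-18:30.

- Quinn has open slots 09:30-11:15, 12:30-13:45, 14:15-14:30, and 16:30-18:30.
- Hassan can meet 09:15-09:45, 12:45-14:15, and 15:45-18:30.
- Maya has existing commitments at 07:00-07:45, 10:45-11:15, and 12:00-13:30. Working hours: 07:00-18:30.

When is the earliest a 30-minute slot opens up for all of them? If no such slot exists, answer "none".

Maya free within 07:00–18:30: 07:45–10:45, 11:15–12:00, 13:30–18:30.
Quinn ∩ Hassan: 09:30–09:45, 12:45–13:45, 16:30–18:30.
Quinn ∩ Hassan ∩ Maya: 09:30–09:45, 13:30–13:45, 16:30–18:30.
Windows ≥ 30 min: 16:30–18:30.
Earliest such window starts at 16:30.

16:30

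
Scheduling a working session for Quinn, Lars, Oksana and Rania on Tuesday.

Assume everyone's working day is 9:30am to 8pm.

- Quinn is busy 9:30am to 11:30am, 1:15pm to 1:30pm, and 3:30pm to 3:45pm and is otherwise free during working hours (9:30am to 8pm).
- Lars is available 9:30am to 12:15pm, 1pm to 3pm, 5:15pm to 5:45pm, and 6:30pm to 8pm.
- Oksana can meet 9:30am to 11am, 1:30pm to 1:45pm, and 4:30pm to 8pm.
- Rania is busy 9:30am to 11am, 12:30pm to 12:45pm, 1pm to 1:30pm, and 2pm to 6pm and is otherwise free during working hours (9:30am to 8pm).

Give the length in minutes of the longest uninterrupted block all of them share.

Quinn free within 09:30–20:00: 11:30–13:15, 13:30–15:30, 15:45–20:00.
Rania free within 09:30–20:00: 11:00–12:30, 12:45–13:00, 13:30–14:00, 18:00–20:00.
Quinn ∩ Lars: 11:30–12:15, 13:00–13:15, 13:30–15:00, 17:15–17:45, 18:30–20:00.
Quinn ∩ Lars ∩ Oksana: 13:30–13:45, 17:15–17:45, 18:30–20:00.
Quinn ∩ Lars ∩ Oksana ∩ Rania: 13:30–13:45, 18:30–20:00.
Common window lengths: 15, 90 min; longest is 90.

90 minutes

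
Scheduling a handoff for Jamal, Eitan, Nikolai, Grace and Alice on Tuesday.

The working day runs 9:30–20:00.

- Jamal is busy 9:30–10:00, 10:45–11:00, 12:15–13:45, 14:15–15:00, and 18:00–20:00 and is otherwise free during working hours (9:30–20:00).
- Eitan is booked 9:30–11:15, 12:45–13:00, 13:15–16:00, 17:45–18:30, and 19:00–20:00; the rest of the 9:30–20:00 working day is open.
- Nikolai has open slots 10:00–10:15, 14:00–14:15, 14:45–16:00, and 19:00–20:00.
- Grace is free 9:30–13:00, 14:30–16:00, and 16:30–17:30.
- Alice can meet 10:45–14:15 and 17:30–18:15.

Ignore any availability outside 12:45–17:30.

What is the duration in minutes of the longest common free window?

Jamal free within 09:30–20:00: 10:00–10:45, 11:00–12:15, 13:45–14:15, 15:00–18:00.
Eitan free within 09:30–20:00: 11:15–12:45, 13:00–13:15, 16:00–17:45, 18:30–19:00.
Jamal ∩ Eitan: 11:15–12:15, 16:00–17:45.
Jamal ∩ Eitan ∩ Nikolai: (none).
Jamal ∩ Eitan ∩ Nikolai ∩ Grace: (none).
Jamal ∩ Eitan ∩ Nikolai ∩ Grace ∩ Alice: (none).
Restricted to 12:45–17:30: (none).
No common window.

0 minutes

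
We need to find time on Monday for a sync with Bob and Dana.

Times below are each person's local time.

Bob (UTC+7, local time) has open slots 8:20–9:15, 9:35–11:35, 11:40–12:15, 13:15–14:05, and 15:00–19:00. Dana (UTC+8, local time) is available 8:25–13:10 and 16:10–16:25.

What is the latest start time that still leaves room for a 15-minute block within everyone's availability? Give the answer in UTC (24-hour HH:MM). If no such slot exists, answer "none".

Bob → UTC: 01:20–02:15, 02:35–04:35, 04:40–05:15, 06:15–07:05, 08:00–12:00.
Dana → UTC: 00:25–05:10, 08:10–08:25.
Bob ∩ Dana: 01:20–02:15, 02:35–04:35, 04:40–05:10, 08:10–08:25.
Windows ≥ 15 min: 01:20–02:15, 02:35–04:35, 04:40–05:10, 08:10–08:25.
Latest start in the last window 08:10–08:25 is 08:25 − 15 min = 08:10.

08:10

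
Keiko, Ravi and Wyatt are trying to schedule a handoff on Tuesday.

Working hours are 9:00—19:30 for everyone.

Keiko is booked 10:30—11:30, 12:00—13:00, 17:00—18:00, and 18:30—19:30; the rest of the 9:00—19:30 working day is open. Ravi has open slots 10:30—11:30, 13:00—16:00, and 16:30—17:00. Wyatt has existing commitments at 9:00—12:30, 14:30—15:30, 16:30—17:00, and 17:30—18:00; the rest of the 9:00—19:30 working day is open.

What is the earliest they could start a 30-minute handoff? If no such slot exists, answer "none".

13:00

Keiko free within 09:00–19:30: 09:00–10:30, 11:30–12:00, 13:00–17:00, 18:00–18:30.
Wyatt free within 09:00–19:30: 12:30–14:30, 15:30–16:30, 17:00–17:30, 18:00–19:30.
Keiko ∩ Ravi: 13:00–16:00, 16:30–17:00.
Keiko ∩ Ravi ∩ Wyatt: 13:00–14:30, 15:30–16:00.
Windows ≥ 30 min: 13:00–14:30, 15:30–16:00.
Earliest such window starts at 13:00.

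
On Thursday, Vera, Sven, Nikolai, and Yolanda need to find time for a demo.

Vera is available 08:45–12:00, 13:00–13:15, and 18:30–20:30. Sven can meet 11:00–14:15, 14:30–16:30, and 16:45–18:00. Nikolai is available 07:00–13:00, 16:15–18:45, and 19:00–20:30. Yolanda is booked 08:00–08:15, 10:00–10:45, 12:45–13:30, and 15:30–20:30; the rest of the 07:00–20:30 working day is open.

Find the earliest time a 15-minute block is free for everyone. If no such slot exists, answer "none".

11:00

Yolanda free within 07:00–20:30: 07:00–08:00, 08:15–10:00, 10:45–12:45, 13:30–15:30.
Vera ∩ Sven: 11:00–12:00, 13:00–13:15.
Vera ∩ Sven ∩ Nikolai: 11:00–12:00.
Vera ∩ Sven ∩ Nikolai ∩ Yolanda: 11:00–12:00.
Windows ≥ 15 min: 11:00–12:00.
Earliest such window starts at 11:00.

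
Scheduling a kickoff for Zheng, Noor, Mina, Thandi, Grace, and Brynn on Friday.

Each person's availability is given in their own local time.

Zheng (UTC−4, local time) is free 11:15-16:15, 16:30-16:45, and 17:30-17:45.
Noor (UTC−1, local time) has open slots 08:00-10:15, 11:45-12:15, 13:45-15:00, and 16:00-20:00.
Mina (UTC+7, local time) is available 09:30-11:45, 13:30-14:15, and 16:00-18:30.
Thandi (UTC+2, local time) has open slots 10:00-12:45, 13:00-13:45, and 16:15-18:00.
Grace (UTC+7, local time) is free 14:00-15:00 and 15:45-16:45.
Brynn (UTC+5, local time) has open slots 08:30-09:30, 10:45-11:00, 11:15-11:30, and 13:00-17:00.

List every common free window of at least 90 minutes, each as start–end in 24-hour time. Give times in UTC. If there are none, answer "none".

Zheng → UTC: 15:15–20:15, 20:30–20:45, 21:30–21:45.
Noor → UTC: 09:00–11:15, 12:45–13:15, 14:45–16:00, 17:00–21:00.
Mina → UTC: 02:30–04:45, 06:30–07:15, 09:00–11:30.
Thandi → UTC: 08:00–10:45, 11:00–11:45, 14:15–16:00.
Grace → UTC: 07:00–08:00, 08:45–09:45.
Brynn → UTC: 03:30–04:30, 05:45–06:00, 06:15–06:30, 08:00–12:00.
Zheng ∩ Noor: 15:15–16:00, 17:00–20:15, 20:30–20:45.
Zheng ∩ Noor ∩ Mina: (none).
Zheng ∩ Noor ∩ Mina ∩ Thandi: (none).
Zheng ∩ Noor ∩ Mina ∩ Thandi ∩ Grace: (none).
Zheng ∩ Noor ∩ Mina ∩ Thandi ∩ Grace ∩ Brynn: (none).
Windows ≥ 90 min: (none).

none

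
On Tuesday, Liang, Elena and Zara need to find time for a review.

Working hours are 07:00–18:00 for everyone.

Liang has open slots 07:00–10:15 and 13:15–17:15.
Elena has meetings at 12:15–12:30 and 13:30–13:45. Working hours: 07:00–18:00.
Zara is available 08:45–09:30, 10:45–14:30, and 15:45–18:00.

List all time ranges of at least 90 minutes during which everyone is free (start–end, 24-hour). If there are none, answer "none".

Elena free within 07:00–18:00: 07:00–12:15, 12:30–13:30, 13:45–18:00.
Liang ∩ Elena: 07:00–10:15, 13:15–13:30, 13:45–17:15.
Liang ∩ Elena ∩ Zara: 08:45–09:30, 13:15–13:30, 13:45–14:30, 15:45–17:15.
Windows ≥ 90 min: 15:45–17:15.

15:45–17:15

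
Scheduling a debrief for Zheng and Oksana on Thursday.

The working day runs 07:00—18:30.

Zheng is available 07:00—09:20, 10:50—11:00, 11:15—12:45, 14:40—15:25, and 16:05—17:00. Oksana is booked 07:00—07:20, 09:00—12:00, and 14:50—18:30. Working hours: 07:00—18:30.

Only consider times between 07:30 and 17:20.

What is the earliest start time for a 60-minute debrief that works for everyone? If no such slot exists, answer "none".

07:30

Oksana free within 07:00–18:30: 07:20–09:00, 12:00–14:50.
Zheng ∩ Oksana: 07:20–09:00, 12:00–12:45, 14:40–14:50.
Restricted to 07:30–17:20: 07:30–09:00, 12:00–12:45, 14:40–14:50.
Windows ≥ 60 min: 07:30–09:00.
Earliest such window starts at 07:30.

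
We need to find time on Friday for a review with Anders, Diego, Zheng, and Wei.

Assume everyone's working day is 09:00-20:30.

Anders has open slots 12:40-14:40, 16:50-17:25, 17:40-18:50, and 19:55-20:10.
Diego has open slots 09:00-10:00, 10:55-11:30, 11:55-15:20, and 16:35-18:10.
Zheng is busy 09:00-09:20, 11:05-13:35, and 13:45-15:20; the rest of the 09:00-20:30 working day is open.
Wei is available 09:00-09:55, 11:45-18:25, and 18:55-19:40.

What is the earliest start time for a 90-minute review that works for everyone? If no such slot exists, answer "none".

none

Zheng free within 09:00–20:30: 09:20–11:05, 13:35–13:45, 15:20–20:30.
Anders ∩ Diego: 12:40–14:40, 16:50–17:25, 17:40–18:10.
Anders ∩ Diego ∩ Zheng: 13:35–13:45, 16:50–17:25, 17:40–18:10.
Anders ∩ Diego ∩ Zheng ∩ Wei: 13:35–13:45, 16:50–17:25, 17:40–18:10.
Windows ≥ 90 min: (none).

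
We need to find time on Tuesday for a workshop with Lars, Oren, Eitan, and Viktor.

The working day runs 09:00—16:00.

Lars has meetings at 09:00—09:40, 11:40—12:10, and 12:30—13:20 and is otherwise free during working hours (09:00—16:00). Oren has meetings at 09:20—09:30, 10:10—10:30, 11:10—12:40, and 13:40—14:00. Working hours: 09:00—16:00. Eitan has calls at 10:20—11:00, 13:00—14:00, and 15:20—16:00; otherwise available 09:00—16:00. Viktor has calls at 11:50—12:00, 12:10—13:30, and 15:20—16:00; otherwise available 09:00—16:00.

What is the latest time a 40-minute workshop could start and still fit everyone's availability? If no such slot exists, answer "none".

Lars free within 09:00–16:00: 09:40–11:40, 12:10–12:30, 13:20–16:00.
Oren free within 09:00–16:00: 09:00–09:20, 09:30–10:10, 10:30–11:10, 12:40–13:40, 14:00–16:00.
Eitan free within 09:00–16:00: 09:00–10:20, 11:00–13:00, 14:00–15:20.
Viktor free within 09:00–16:00: 09:00–11:50, 12:00–12:10, 13:30–15:20.
Lars ∩ Oren: 09:40–10:10, 10:30–11:10, 13:20–13:40, 14:00–16:00.
Lars ∩ Oren ∩ Eitan: 09:40–10:10, 11:00–11:10, 14:00–15:20.
Lars ∩ Oren ∩ Eitan ∩ Viktor: 09:40–10:10, 11:00–11:10, 14:00–15:20.
Windows ≥ 40 min: 14:00–15:20.
Latest start in the last window 14:00–15:20 is 15:20 − 40 min = 14:40.

14:40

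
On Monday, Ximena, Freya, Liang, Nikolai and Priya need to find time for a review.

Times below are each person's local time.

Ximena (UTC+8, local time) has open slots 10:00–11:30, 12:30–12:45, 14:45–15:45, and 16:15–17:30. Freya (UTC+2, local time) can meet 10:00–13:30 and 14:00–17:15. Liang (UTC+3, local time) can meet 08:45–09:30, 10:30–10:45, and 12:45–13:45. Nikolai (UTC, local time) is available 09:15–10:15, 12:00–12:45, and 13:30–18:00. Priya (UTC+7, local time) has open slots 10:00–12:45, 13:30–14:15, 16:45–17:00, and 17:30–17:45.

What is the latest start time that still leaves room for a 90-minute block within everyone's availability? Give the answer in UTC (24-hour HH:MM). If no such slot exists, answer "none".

Ximena → UTC: 02:00–03:30, 04:30–04:45, 06:45–07:45, 08:15–09:30.
Freya → UTC: 08:00–11:30, 12:00–15:15.
Liang → UTC: 05:45–06:30, 07:30–07:45, 09:45–10:45.
Nikolai → UTC: 09:15–10:15, 12:00–12:45, 13:30–18:00.
Priya → UTC: 03:00–05:45, 06:30–07:15, 09:45–10:00, 10:30–10:45.
Ximena ∩ Freya: 08:15–09:30.
Ximena ∩ Freya ∩ Liang: (none).
Ximena ∩ Freya ∩ Liang ∩ Nikolai: (none).
Ximena ∩ Freya ∩ Liang ∩ Nikolai ∩ Priya: (none).
Windows ≥ 90 min: (none).

none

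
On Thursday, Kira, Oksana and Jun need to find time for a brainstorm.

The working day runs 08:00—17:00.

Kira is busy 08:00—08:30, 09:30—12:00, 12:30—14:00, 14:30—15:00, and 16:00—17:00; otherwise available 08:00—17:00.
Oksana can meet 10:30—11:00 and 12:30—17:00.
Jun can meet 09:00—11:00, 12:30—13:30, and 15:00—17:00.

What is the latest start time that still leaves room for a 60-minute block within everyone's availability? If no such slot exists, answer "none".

15:00

Kira free within 08:00–17:00: 08:30–09:30, 12:00–12:30, 14:00–14:30, 15:00–16:00.
Kira ∩ Oksana: 14:00–14:30, 15:00–16:00.
Kira ∩ Oksana ∩ Jun: 15:00–16:00.
Windows ≥ 60 min: 15:00–16:00.
Latest start in the last window 15:00–16:00 is 16:00 − 60 min = 15:00.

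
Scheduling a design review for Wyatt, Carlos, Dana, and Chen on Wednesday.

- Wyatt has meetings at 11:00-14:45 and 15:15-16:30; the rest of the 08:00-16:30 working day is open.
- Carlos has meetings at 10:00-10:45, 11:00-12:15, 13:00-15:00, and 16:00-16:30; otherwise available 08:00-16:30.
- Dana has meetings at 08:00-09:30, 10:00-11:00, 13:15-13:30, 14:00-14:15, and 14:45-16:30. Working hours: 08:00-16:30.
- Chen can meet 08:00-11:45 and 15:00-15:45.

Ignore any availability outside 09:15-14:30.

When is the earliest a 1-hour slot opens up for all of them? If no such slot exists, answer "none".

none

Wyatt free within 08:00–16:30: 08:00–11:00, 14:45–15:15.
Carlos free within 08:00–16:30: 08:00–10:00, 10:45–11:00, 12:15–13:00, 15:00–16:00.
Dana free within 08:00–16:30: 09:30–10:00, 11:00–13:15, 13:30–14:00, 14:15–14:45.
Wyatt ∩ Carlos: 08:00–10:00, 10:45–11:00, 15:00–15:15.
Wyatt ∩ Carlos ∩ Dana: 09:30–10:00.
Wyatt ∩ Carlos ∩ Dana ∩ Chen: 09:30–10:00.
Restricted to 09:15–14:30: 09:30–10:00.
Windows ≥ 60 min: (none).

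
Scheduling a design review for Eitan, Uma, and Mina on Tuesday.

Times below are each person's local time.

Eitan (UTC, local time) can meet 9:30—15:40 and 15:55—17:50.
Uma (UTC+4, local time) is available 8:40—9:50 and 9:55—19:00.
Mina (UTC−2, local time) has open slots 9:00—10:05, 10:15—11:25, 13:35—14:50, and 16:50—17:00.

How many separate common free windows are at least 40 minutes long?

Eitan → UTC: 09:30–15:40, 15:55–17:50.
Uma → UTC: 04:40–05:50, 05:55–15:00.
Mina → UTC: 11:00–12:05, 12:15–13:25, 15:35–16:50, 18:50–19:00.
Eitan ∩ Uma: 09:30–15:00.
Eitan ∩ Uma ∩ Mina: 11:00–12:05, 12:15–13:25.
Windows ≥ 40 min: 11:00–12:05, 12:15–13:25.
That's 2 windows.

2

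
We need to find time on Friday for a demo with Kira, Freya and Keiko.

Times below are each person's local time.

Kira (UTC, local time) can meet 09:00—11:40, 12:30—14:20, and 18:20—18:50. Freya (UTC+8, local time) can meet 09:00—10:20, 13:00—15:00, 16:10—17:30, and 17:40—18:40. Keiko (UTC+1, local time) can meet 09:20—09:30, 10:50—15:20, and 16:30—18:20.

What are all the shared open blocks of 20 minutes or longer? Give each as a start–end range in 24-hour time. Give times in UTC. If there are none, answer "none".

09:50–10:40

Kira → UTC: 09:00–11:40, 12:30–14:20, 18:20–18:50.
Freya → UTC: 01:00–02:20, 05:00–07:00, 08:10–09:30, 09:40–10:40.
Keiko → UTC: 08:20–08:30, 09:50–14:20, 15:30–17:20.
Kira ∩ Freya: 09:00–09:30, 09:40–10:40.
Kira ∩ Freya ∩ Keiko: 09:50–10:40.
Windows ≥ 20 min: 09:50–10:40.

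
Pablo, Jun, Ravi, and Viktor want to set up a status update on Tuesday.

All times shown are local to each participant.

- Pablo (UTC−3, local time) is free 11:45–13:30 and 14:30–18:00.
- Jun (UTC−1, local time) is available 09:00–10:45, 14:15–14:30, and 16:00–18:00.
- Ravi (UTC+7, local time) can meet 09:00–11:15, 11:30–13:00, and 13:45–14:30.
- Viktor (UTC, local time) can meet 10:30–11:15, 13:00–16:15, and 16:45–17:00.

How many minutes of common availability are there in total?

0 minutes

Pablo → UTC: 14:45–16:30, 17:30–21:00.
Jun → UTC: 10:00–11:45, 15:15–15:30, 17:00–19:00.
Ravi → UTC: 02:00–04:15, 04:30–06:00, 06:45–07:30.
Viktor → UTC: 10:30–11:15, 13:00–16:15, 16:45–17:00.
Pablo ∩ Jun: 15:15–15:30, 17:30–19:00.
Pablo ∩ Jun ∩ Ravi: (none).
Pablo ∩ Jun ∩ Ravi ∩ Viktor: (none).
Total common minutes: 0.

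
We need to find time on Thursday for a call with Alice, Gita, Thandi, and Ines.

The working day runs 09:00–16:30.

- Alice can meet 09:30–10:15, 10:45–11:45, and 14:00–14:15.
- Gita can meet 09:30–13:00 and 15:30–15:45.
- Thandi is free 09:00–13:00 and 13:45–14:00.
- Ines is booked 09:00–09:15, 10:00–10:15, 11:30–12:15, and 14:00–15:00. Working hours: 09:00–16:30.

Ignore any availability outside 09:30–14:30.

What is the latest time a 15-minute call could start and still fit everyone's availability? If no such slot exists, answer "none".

11:15

Ines free within 09:00–16:30: 09:15–10:00, 10:15–11:30, 12:15–14:00, 15:00–16:30.
Alice ∩ Gita: 09:30–10:15, 10:45–11:45.
Alice ∩ Gita ∩ Thandi: 09:30–10:15, 10:45–11:45.
Alice ∩ Gita ∩ Thandi ∩ Ines: 09:30–10:00, 10:45–11:30.
Restricted to 09:30–14:30: 09:30–10:00, 10:45–11:30.
Windows ≥ 15 min: 09:30–10:00, 10:45–11:30.
Latest start in the last window 10:45–11:30 is 11:30 − 15 min = 11:15.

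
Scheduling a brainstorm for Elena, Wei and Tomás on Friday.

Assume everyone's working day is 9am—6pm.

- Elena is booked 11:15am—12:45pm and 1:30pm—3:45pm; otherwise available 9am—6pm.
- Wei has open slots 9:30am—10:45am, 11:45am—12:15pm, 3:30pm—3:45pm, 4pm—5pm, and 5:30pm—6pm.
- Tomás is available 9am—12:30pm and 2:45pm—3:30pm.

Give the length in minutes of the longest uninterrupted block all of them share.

Elena free within 09:00–18:00: 09:00–11:15, 12:45–13:30, 15:45–18:00.
Elena ∩ Wei: 09:30–10:45, 16:00–17:00, 17:30–18:00.
Elena ∩ Wei ∩ Tomás: 09:30–10:45.
Single common window of 75 minutes.

75 minutes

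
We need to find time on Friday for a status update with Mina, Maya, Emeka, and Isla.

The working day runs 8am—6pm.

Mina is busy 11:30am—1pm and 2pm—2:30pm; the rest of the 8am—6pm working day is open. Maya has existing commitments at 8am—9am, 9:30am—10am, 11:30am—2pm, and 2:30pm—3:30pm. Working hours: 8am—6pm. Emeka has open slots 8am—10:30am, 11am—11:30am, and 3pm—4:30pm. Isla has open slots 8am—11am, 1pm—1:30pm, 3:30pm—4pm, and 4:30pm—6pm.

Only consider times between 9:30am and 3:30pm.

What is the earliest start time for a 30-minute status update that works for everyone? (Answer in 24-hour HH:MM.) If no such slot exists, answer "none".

Mina free within 08:00–18:00: 08:00–11:30, 13:00–14:00, 14:30–18:00.
Maya free within 08:00–18:00: 09:00–09:30, 10:00–11:30, 14:00–14:30, 15:30–18:00.
Mina ∩ Maya: 09:00–09:30, 10:00–11:30, 15:30–18:00.
Mina ∩ Maya ∩ Emeka: 09:00–09:30, 10:00–10:30, 11:00–11:30, 15:30–16:30.
Mina ∩ Maya ∩ Emeka ∩ Isla: 09:00–09:30, 10:00–10:30, 15:30–16:00.
Restricted to 09:30–15:30: 10:00–10:30.
Windows ≥ 30 min: 10:00–10:30.
Earliest such window starts at 10:00.

10:00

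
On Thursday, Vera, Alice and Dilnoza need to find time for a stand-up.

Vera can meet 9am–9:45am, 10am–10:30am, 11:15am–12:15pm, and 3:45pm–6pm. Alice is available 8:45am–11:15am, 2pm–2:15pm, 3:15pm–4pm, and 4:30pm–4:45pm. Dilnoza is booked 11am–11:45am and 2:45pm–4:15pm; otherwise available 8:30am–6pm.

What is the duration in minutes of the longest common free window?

Dilnoza free within 08:30–18:00: 08:30–11:00, 11:45–14:45, 16:15–18:00.
Vera ∩ Alice: 09:00–09:45, 10:00–10:30, 15:45–16:00, 16:30–16:45.
Vera ∩ Alice ∩ Dilnoza: 09:00–09:45, 10:00–10:30, 16:30–16:45.
Common window lengths: 45, 30, 15 min; longest is 45.

45 minutes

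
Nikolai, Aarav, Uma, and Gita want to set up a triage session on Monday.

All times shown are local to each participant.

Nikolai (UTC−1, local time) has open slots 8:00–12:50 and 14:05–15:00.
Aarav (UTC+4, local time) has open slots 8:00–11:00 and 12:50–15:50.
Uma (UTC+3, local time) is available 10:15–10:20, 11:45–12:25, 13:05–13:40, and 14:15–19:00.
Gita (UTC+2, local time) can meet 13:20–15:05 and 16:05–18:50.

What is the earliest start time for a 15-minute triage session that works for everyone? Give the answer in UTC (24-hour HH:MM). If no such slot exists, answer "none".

11:20

Nikolai → UTC: 09:00–13:50, 15:05–16:00.
Aarav → UTC: 04:00–07:00, 08:50–11:50.
Uma → UTC: 07:15–07:20, 08:45–09:25, 10:05–10:40, 11:15–16:00.
Gita → UTC: 11:20–13:05, 14:05–16:50.
Nikolai ∩ Aarav: 09:00–11:50.
Nikolai ∩ Aarav ∩ Uma: 09:00–09:25, 10:05–10:40, 11:15–11:50.
Nikolai ∩ Aarav ∩ Uma ∩ Gita: 11:20–11:50.
Windows ≥ 15 min: 11:20–11:50.
Earliest such window starts at 11:20.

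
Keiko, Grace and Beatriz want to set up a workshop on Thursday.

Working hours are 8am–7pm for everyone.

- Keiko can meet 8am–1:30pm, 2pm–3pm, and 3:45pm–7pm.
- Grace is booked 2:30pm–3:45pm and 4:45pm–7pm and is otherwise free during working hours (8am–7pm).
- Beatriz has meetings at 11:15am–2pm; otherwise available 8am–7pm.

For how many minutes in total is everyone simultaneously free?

Grace free within 08:00–19:00: 08:00–14:30, 15:45–16:45.
Beatriz free within 08:00–19:00: 08:00–11:15, 14:00–19:00.
Keiko ∩ Grace: 08:00–13:30, 14:00–14:30, 15:45–16:45.
Keiko ∩ Grace ∩ Beatriz: 08:00–11:15, 14:00–14:30, 15:45–16:45.
Total common minutes: 195 + 30 + 60 = 285.

285 minutes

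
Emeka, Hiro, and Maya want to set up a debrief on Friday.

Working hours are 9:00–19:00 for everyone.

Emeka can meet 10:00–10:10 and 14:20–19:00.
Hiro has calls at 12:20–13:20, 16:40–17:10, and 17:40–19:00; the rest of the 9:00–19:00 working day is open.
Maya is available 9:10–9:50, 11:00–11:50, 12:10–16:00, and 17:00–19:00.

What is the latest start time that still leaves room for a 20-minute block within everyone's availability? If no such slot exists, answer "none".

17:20

Hiro free within 09:00–19:00: 09:00–12:20, 13:20–16:40, 17:10–17:40.
Emeka ∩ Hiro: 10:00–10:10, 14:20–16:40, 17:10–17:40.
Emeka ∩ Hiro ∩ Maya: 14:20–16:00, 17:10–17:40.
Windows ≥ 20 min: 14:20–16:00, 17:10–17:40.
Latest start in the last window 17:10–17:40 is 17:40 − 20 min = 17:20.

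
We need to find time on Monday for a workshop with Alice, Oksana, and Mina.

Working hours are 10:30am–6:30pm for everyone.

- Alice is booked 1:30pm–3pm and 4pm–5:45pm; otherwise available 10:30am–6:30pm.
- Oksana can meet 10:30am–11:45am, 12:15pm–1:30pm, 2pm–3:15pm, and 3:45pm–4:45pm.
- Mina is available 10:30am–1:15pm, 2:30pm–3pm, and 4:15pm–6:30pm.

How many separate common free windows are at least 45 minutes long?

2

Alice free within 10:30–18:30: 10:30–13:30, 15:00–16:00, 17:45–18:30.
Alice ∩ Oksana: 10:30–11:45, 12:15–13:30, 15:00–15:15, 15:45–16:00.
Alice ∩ Oksana ∩ Mina: 10:30–11:45, 12:15–13:15.
Windows ≥ 45 min: 10:30–11:45, 12:15–13:15.
That's 2 windows.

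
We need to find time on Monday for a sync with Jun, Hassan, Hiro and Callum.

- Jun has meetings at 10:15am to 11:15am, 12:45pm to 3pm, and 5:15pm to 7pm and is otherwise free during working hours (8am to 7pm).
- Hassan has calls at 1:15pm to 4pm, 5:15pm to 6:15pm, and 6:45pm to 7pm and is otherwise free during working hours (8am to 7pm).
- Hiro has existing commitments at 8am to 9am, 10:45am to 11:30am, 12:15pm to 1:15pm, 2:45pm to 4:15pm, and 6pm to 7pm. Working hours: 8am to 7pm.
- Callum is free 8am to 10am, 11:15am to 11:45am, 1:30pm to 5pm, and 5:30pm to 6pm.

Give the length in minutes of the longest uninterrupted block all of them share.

Jun free within 08:00–19:00: 08:00–10:15, 11:15–12:45, 15:00–17:15.
Hassan free within 08:00–19:00: 08:00–13:15, 16:00–17:15, 18:15–18:45.
Hiro free within 08:00–19:00: 09:00–10:45, 11:30–12:15, 13:15–14:45, 16:15–18:00.
Jun ∩ Hassan: 08:00–10:15, 11:15–12:45, 16:00–17:15.
Jun ∩ Hassan ∩ Hiro: 09:00–10:15, 11:30–12:15, 16:15–17:15.
Jun ∩ Hassan ∩ Hiro ∩ Callum: 09:00–10:00, 11:30–11:45, 16:15–17:00.
Common window lengths: 60, 15, 45 min; longest is 60.

60 minutes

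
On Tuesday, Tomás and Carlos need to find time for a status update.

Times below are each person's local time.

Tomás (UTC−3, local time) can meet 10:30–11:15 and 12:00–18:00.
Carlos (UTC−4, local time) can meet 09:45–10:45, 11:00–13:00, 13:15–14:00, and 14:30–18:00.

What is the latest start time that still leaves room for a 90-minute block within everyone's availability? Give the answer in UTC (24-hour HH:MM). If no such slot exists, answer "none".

19:30

Tomás → UTC: 13:30–14:15, 15:00–21:00.
Carlos → UTC: 13:45–14:45, 15:00–17:00, 17:15–18:00, 18:30–22:00.
Tomás ∩ Carlos: 13:45–14:15, 15:00–17:00, 17:15–18:00, 18:30–21:00.
Windows ≥ 90 min: 15:00–17:00, 18:30–21:00.
Latest start in the last window 18:30–21:00 is 21:00 − 90 min = 19:30.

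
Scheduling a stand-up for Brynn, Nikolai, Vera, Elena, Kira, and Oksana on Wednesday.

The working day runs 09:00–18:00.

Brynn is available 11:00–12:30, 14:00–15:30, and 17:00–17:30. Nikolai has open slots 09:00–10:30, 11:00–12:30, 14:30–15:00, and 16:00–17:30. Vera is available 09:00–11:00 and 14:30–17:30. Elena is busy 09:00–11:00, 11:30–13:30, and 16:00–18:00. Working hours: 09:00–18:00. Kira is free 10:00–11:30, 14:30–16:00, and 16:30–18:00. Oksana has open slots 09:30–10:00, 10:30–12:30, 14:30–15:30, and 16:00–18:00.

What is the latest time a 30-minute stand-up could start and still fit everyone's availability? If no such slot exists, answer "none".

Elena free within 09:00–18:00: 11:00–11:30, 13:30–16:00.
Brynn ∩ Nikolai: 11:00–12:30, 14:30–15:00, 17:00–17:30.
Brynn ∩ Nikolai ∩ Vera: 14:30–15:00, 17:00–17:30.
Brynn ∩ Nikolai ∩ Vera ∩ Elena: 14:30–15:00.
Brynn ∩ Nikolai ∩ Vera ∩ Elena ∩ Kira: 14:30–15:00.
Brynn ∩ Nikolai ∩ Vera ∩ Elena ∩ Kira ∩ Oksana: 14:30–15:00.
Windows ≥ 30 min: 14:30–15:00.
Latest start in the last window 14:30–15:00 is 15:00 − 30 min = 14:30.

14:30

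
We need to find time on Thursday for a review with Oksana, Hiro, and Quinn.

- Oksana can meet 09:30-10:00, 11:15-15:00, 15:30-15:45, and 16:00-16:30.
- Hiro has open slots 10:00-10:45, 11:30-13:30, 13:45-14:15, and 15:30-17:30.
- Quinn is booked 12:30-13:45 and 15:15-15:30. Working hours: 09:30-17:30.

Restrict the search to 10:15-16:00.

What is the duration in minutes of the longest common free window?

60 minutes

Quinn free within 09:30–17:30: 09:30–12:30, 13:45–15:15, 15:30–17:30.
Oksana ∩ Hiro: 11:30–13:30, 13:45–14:15, 15:30–15:45, 16:00–16:30.
Oksana ∩ Hiro ∩ Quinn: 11:30–12:30, 13:45–14:15, 15:30–15:45, 16:00–16:30.
Restricted to 10:15–16:00: 11:30–12:30, 13:45–14:15, 15:30–15:45.
Common window lengths: 60, 30, 15 min; longest is 60.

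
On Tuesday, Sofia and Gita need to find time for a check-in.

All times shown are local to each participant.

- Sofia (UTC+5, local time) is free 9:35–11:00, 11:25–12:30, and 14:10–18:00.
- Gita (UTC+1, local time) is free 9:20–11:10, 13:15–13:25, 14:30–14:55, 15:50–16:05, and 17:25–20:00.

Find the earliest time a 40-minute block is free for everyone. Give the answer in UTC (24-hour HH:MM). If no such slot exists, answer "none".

Sofia → UTC: 04:35–06:00, 06:25–07:30, 09:10–13:00.
Gita → UTC: 08:20–10:10, 12:15–12:25, 13:30–13:55, 14:50–15:05, 16:25–19:00.
Sofia ∩ Gita: 09:10–10:10, 12:15–12:25.
Windows ≥ 40 min: 09:10–10:10.
Earliest such window starts at 09:10.

09:10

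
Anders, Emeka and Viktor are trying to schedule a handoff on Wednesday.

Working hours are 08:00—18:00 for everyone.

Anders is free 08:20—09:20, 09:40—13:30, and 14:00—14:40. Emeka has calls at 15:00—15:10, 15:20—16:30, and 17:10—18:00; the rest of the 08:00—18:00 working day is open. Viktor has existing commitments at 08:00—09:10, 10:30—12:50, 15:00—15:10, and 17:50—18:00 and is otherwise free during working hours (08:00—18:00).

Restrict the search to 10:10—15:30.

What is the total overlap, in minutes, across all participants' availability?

Emeka free within 08:00–18:00: 08:00–15:00, 15:10–15:20, 16:30–17:10.
Viktor free within 08:00–18:00: 09:10–10:30, 12:50–15:00, 15:10–17:50.
Anders ∩ Emeka: 08:20–09:20, 09:40–13:30, 14:00–14:40.
Anders ∩ Emeka ∩ Viktor: 09:10–09:20, 09:40–10:30, 12:50–13:30, 14:00–14:40.
Restricted to 10:10–15:30: 10:10–10:30, 12:50–13:30, 14:00–14:40.
Total common minutes: 20 + 40 + 40 = 100.

100 minutes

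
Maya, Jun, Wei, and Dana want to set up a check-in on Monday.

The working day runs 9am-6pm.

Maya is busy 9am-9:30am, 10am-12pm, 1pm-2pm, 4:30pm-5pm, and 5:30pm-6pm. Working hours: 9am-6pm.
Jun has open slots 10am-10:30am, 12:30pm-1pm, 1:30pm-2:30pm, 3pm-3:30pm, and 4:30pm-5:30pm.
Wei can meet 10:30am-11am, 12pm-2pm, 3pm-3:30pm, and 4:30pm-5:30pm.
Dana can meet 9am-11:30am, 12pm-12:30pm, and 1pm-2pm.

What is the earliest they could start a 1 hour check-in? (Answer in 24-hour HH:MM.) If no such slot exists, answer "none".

Maya free within 09:00–18:00: 09:30–10:00, 12:00–13:00, 14:00–16:30, 17:00–17:30.
Maya ∩ Jun: 12:30–13:00, 14:00–14:30, 15:00–15:30, 17:00–17:30.
Maya ∩ Jun ∩ Wei: 12:30–13:00, 15:00–15:30, 17:00–17:30.
Maya ∩ Jun ∩ Wei ∩ Dana: (none).
Windows ≥ 60 min: (none).

none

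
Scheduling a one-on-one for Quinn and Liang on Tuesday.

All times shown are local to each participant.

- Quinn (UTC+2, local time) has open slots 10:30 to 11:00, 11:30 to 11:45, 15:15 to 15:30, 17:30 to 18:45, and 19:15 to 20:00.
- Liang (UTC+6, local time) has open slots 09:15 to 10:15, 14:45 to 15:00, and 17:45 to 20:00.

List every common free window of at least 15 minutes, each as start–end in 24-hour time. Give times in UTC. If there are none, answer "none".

08:45–09:00, 13:15–13:30

Quinn → UTC: 08:30–09:00, 09:30–09:45, 13:15–13:30, 15:30–16:45, 17:15–18:00.
Liang → UTC: 03:15–04:15, 08:45–09:00, 11:45–14:00.
Quinn ∩ Liang: 08:45–09:00, 13:15–13:30.
Windows ≥ 15 min: 08:45–09:00, 13:15–13:30.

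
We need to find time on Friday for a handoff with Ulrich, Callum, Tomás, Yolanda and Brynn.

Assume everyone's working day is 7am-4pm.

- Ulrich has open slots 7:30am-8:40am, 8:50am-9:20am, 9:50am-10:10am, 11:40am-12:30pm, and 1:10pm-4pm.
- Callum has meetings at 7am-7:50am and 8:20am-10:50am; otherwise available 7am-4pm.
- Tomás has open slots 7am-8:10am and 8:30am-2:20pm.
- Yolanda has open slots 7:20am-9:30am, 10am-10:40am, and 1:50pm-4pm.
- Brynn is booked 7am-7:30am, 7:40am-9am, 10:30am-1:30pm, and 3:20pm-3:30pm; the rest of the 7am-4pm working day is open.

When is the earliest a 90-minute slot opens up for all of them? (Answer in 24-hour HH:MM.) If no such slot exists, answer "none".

none

Callum free within 07:00–16:00: 07:50–08:20, 10:50–16:00.
Brynn free within 07:00–16:00: 07:30–07:40, 09:00–10:30, 13:30–15:20, 15:30–16:00.
Ulrich ∩ Callum: 07:50–08:20, 11:40–12:30, 13:10–16:00.
Ulrich ∩ Callum ∩ Tomás: 07:50–08:10, 11:40–12:30, 13:10–14:20.
Ulrich ∩ Callum ∩ Tomás ∩ Yolanda: 07:50–08:10, 13:50–14:20.
Ulrich ∩ Callum ∩ Tomás ∩ Yolanda ∩ Brynn: 13:50–14:20.
Windows ≥ 90 min: (none).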